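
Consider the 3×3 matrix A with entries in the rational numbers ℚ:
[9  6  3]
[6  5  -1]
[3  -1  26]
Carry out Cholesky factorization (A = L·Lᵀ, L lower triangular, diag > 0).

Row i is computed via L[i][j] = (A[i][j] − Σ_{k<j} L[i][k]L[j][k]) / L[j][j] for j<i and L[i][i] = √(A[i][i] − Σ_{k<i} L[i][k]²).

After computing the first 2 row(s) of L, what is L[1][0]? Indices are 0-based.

Step 1: L[0][0] = √(9) = 3.
  L[1][0] = (6) / L[0][0] = 2.
Step 2: L[1][1] = √(1) = 1.

L[1][0] = 2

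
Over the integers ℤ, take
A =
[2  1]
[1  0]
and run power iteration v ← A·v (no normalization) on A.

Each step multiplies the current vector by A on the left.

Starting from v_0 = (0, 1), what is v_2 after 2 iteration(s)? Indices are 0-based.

v_0 = (0, 1).
v_1 = A·v_0 = (1, 0).
v_2 = A·v_1 = (2, 1).

v_2 = (2, 1)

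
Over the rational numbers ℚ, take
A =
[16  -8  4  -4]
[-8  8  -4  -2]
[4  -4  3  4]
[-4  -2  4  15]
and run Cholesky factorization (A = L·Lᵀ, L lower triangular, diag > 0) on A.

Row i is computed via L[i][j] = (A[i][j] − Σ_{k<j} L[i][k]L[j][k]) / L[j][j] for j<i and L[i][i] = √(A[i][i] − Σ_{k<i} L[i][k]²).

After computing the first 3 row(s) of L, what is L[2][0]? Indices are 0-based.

Step 1: L[0][0] = √(16) = 4.
  L[1][0] = (-8) / L[0][0] = -2.
Step 2: L[1][1] = √(4) = 2.
  L[2][0] = (4) / L[0][0] = 1.
  L[2][1] = (-2) / L[1][1] = -1.
Step 3: L[2][2] = √(1) = 1.

L[2][0] = 1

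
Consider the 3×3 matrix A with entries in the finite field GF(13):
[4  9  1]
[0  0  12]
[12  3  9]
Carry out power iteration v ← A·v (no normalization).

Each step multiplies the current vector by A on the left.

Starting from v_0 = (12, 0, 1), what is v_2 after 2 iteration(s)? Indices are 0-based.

v_0 = (12, 0, 1).
v_1 = A·v_0 = (10, 12, 10).
v_2 = A·v_1 = (2, 3, 12).

v_2 = (2, 3, 12)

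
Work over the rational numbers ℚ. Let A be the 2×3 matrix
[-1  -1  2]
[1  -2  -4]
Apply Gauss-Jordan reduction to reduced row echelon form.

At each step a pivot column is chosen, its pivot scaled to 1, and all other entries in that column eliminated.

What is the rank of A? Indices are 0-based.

rank = 2

step 1: normalize row 0 (÷-1) = (1, 1, -2)
  row 1: subtract 1×row0 = (0, -3, -2)
step 2: normalize row 1 (÷-3) = (0, 1, 2/3)
  row 0: subtract 1×row1 = (1, 0, -8/3)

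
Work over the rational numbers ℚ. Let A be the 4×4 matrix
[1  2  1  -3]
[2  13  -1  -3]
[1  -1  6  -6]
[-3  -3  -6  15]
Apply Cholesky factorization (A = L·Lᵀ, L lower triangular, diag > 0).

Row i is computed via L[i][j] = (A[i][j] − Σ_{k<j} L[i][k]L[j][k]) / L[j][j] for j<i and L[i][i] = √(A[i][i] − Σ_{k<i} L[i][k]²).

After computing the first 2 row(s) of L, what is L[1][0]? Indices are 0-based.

Step 1: L[0][0] = √(1) = 1.
  L[1][0] = (2) / L[0][0] = 2.
Step 2: L[1][1] = √(9) = 3.

L[1][0] = 2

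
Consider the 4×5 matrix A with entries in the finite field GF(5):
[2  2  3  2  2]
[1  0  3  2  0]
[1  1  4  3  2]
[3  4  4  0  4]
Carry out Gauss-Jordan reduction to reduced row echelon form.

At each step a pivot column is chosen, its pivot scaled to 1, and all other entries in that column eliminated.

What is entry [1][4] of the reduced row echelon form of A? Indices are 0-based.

M[1][4] = 3

[1] R0 /= 2  ⇒  (1, 1, 4, 1, 1)
     R1 -= 1·R0  ⇒  (0, 4, 4, 1, 4)
     R2 -= 1·R0  ⇒  (0, 0, 0, 2, 1)
     R3 -= 3·R0  ⇒  (0, 1, 2, 2, 1)
[2] R1 /= 4  ⇒  (0, 1, 1, 4, 1)
     R0 -= 1·R1  ⇒  (1, 0, 3, 2, 0)
     R3 -= 1·R1  ⇒  (0, 0, 1, 3, 0)
[3] R2 <-> R3
[3] R2 /= 1  ⇒  (0, 0, 1, 3, 0)
     R0 -= 3·R2  ⇒  (1, 0, 0, 3, 0)
     R1 -= 1·R2  ⇒  (0, 1, 0, 1, 1)
[4] R3 /= 2  ⇒  (0, 0, 0, 1, 3)
     R0 -= 3·R3  ⇒  (1, 0, 0, 0, 1)
     R1 -= 1·R3  ⇒  (0, 1, 0, 0, 3)
     R2 -= 3·R3  ⇒  (0, 0, 1, 0, 1)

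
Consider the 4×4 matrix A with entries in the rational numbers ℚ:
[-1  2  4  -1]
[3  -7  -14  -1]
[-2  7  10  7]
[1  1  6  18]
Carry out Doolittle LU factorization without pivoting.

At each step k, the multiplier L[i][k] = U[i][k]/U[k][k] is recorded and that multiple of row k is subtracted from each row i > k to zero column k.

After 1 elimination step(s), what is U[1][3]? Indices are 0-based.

U[1][3] = -4

Step 1: pivot at (0,0) is -1.
  row1 ← row1 − (-3)·row0  ⇒  L[1][0]=-3, U row1=(0, -1, -2, -4)
  row2 ← row2 − (2)·row0  ⇒  L[2][0]=2, U row2=(0, 3, 2, 9)
  row3 ← row3 − (-1)·row0  ⇒  L[3][0]=-1, U row3=(0, 3, 10, 17)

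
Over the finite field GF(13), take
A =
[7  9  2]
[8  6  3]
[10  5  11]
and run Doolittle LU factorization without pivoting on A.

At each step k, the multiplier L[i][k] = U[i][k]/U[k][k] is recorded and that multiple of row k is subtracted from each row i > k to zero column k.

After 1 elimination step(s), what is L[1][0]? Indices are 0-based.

L[1][0] = 3

Step 1: pivot at (0,0) is 7.
  row1 ← row1 − (3)·row0  ⇒  L[1][0]=3, U row1=(0, 5, 10)
  row2 ← row2 − (7)·row0  ⇒  L[2][0]=7, U row2=(0, 7, 10)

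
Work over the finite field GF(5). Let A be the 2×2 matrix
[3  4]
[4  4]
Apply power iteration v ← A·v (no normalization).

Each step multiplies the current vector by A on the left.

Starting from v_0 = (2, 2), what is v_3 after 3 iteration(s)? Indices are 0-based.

v_0 = (2, 2).
v_1 = A·v_0 = (4, 1).
v_2 = A·v_1 = (1, 0).
v_3 = A·v_2 = (3, 4).

v_3 = (3, 4)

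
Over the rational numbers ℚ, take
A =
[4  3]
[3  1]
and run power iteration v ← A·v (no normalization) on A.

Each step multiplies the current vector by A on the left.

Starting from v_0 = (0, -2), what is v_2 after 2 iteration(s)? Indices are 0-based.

v_0 = (0, -2).
v_1 = A·v_0 = (-6, -2).
v_2 = A·v_1 = (-30, -20).

v_2 = (-30, -20)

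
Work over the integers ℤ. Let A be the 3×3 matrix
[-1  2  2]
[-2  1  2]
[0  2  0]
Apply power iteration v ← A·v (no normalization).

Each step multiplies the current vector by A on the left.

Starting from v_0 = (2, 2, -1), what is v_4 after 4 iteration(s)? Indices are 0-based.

v_4 = (0, 20, -24)

v_0 = (2, 2, -1).
v_1 = A·v_0 = (0, -4, 4).
v_2 = A·v_1 = (0, 4, -8).
v_3 = A·v_2 = (-8, -12, 8).
v_4 = A·v_3 = (0, 20, -24).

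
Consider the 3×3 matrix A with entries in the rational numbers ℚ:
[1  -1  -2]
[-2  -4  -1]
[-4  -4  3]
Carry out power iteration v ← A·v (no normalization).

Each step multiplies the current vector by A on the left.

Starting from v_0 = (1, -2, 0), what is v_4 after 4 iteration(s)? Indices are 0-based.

v_4 = (-327, -978, -688)

v_0 = (1, -2, 0).
v_1 = A·v_0 = (3, 6, 4).
v_2 = A·v_1 = (-11, -34, -24).
v_3 = A·v_2 = (71, 182, 108).
v_4 = A·v_3 = (-327, -978, -688).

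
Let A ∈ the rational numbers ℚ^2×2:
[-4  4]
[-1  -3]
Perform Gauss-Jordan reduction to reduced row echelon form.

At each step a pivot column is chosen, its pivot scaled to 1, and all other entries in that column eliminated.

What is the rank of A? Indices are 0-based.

rank = 2

[1] R0 /= -4  ⇒  (1, -1)
     R1 -= -1·R0  ⇒  (0, -4)
[2] R1 /= -4  ⇒  (0, 1)
     R0 -= -1·R1  ⇒  (1, 0)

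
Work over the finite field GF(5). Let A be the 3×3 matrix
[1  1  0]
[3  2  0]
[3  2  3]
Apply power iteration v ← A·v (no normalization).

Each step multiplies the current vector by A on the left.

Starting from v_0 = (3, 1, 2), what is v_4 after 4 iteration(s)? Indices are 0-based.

v_0 = (3, 1, 2).
v_1 = A·v_0 = (4, 1, 2).
v_2 = A·v_1 = (0, 4, 0).
v_3 = A·v_2 = (4, 3, 3).
v_4 = A·v_3 = (2, 3, 2).

v_4 = (2, 3, 2)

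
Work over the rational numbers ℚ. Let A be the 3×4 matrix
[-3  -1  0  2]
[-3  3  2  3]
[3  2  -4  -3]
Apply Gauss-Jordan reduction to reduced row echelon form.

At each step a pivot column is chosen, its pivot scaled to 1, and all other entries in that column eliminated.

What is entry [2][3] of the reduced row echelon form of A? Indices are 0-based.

pivot(0,0)=-3: scale R0 → (1, 1/3, 0, -2/3)
  clear (1,0): R1 −= (-3)R0 → (0, 4, 2, 1)
  clear (2,0): R2 −= (3)R0 → (0, 1, -4, -1)
pivot(1,1)=4: scale R1 → (0, 1, 1/2, 1/4)
  clear (0,1): R0 −= (1/3)R1 → (1, 0, -1/6, -3/4)
  clear (2,1): R2 −= (1)R1 → (0, 0, -9/2, -5/4)
pivot(2,2)=-9/2: scale R2 → (0, 0, 1, 5/18)
  clear (0,2): R0 −= (-1/6)R2 → (1, 0, 0, -19/27)
  clear (1,2): R1 −= (1/2)R2 → (0, 1, 0, 1/9)

M[2][3] = 5/18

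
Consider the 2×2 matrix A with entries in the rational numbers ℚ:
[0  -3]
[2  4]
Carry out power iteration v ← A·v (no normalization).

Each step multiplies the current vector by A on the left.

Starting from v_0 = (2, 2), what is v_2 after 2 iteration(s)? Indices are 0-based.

v_0 = (2, 2).
v_1 = A·v_0 = (-6, 12).
v_2 = A·v_1 = (-36, 36).

v_2 = (-36, 36)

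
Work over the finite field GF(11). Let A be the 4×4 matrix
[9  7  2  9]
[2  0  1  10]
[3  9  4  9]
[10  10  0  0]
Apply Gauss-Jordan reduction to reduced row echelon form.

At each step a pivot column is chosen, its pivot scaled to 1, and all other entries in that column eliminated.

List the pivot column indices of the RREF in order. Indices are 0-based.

pivot columns: 0, 1, 2, 3

[1] R0 /= 9  ⇒  (1, 2, 10, 1)
     R1 -= 2·R0  ⇒  (0, 7, 3, 8)
     R2 -= 3·R0  ⇒  (0, 3, 7, 6)
     R3 -= 10·R0  ⇒  (0, 1, 10, 1)
[2] R1 /= 7  ⇒  (0, 1, 2, 9)
     R0 -= 2·R1  ⇒  (1, 0, 6, 5)
     R2 -= 3·R1  ⇒  (0, 0, 1, 1)
     R3 -= 1·R1  ⇒  (0, 0, 8, 3)
[3] R2 /= 1  ⇒  (0, 0, 1, 1)
     R0 -= 6·R2  ⇒  (1, 0, 0, 10)
     R1 -= 2·R2  ⇒  (0, 1, 0, 7)
     R3 -= 8·R2  ⇒  (0, 0, 0, 6)
[4] R3 /= 6  ⇒  (0, 0, 0, 1)
     R0 -= 10·R3  ⇒  (1, 0, 0, 0)
     R1 -= 7·R3  ⇒  (0, 1, 0, 0)
     R2 -= 1·R3  ⇒  (0, 0, 1, 0)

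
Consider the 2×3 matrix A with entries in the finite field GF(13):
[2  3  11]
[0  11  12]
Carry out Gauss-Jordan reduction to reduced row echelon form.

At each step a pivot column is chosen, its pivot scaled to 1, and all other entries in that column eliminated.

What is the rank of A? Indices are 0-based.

rank = 2

pivot(0,0)=2: scale R0 → (1, 8, 12)
pivot(1,1)=11: scale R1 → (0, 1, 7)
  clear (0,1): R0 −= (8)R1 → (1, 0, 8)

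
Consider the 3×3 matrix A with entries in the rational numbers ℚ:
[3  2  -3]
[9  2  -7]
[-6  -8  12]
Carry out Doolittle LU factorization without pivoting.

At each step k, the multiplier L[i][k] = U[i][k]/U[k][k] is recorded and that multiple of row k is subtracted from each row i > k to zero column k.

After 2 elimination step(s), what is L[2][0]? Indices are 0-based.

[col 0] pivot 3
  R1 -= 3*R0 → (0, -4, 2)  (L[1][0] := 3)
  R2 -= -2*R0 → (0, -4, 6)  (L[2][0] := -2)
[col 1] pivot -4
  R2 -= 1*R1 → (0, 0, 4)  (L[2][1] := 1)

L[2][0] = -2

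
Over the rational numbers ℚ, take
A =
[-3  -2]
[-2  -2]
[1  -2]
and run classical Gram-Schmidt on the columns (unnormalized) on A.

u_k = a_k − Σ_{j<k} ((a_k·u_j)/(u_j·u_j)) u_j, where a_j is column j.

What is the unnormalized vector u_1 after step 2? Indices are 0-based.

Step 1: u_0 = a_0 = (-3, -2, 1).
Step 2: u_1 = a_1 − (4/7)·u_0 = (-2/7, -6/7, -18/7).

u_1 = (-2/7, -6/7, -18/7)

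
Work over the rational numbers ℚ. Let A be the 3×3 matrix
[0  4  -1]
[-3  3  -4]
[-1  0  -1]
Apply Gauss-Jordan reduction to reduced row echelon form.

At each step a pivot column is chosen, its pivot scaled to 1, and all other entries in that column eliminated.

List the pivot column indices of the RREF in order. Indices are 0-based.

pivot columns: 0, 1, 2

step 1: exchange rows 0,1
step 1: normalize row 0 (÷-3) = (1, -1, 4/3)
  row 2: subtract -1×row0 = (0, -1, 1/3)
step 2: normalize row 1 (÷4) = (0, 1, -1/4)
  row 0: subtract -1×row1 = (1, 0, 13/12)
  row 2: subtract -1×row1 = (0, 0, 1/12)
step 3: normalize row 2 (÷1/12) = (0, 0, 1)
  row 0: subtract 13/12×row2 = (1, 0, 0)
  row 1: subtract -1/4×row2 = (0, 1, 0)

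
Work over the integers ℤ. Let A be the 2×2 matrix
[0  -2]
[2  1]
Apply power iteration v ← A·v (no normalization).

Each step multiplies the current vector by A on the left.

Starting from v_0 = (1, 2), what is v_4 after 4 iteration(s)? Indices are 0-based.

v_0 = (1, 2).
v_1 = A·v_0 = (-4, 4).
v_2 = A·v_1 = (-8, -4).
v_3 = A·v_2 = (8, -20).
v_4 = A·v_3 = (40, -4).

v_4 = (40, -4)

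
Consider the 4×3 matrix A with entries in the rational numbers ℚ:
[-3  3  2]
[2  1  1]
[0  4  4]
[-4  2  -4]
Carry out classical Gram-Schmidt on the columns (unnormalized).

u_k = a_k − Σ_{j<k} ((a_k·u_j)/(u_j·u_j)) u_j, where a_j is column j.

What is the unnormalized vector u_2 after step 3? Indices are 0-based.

Step 1: u_0 = a_0 = (-3, 2, 0, -4).
Step 2: u_1 = a_1 − (-15/29)·u_0 = (42/29, 59/29, 4, -2/29).
Step 3: u_2 = a_2 − (12/29)·u_0 − (41/43)·u_1 = (80/43, -76/43, 8/43, -98/43).

u_2 = (80/43, -76/43, 8/43, -98/43)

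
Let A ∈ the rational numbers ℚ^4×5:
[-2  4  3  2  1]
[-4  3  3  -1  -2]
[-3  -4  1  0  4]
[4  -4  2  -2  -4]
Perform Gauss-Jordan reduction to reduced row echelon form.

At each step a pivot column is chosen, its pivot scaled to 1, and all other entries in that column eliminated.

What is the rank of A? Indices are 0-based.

rank = 4

pivot(0,0)=-2: scale R0 → (1, -2, -3/2, -1, -1/2)
  clear (1,0): R1 −= (-4)R0 → (0, -5, -3, -5, -4)
  clear (2,0): R2 −= (-3)R0 → (0, -10, -7/2, -3, 5/2)
  clear (3,0): R3 −= (4)R0 → (0, 4, 8, 2, -2)
pivot(1,1)=-5: scale R1 → (0, 1, 3/5, 1, 4/5)
  clear (0,1): R0 −= (-2)R1 → (1, 0, -3/10, 1, 11/10)
  clear (2,1): R2 −= (-10)R1 → (0, 0, 5/2, 7, 21/2)
  clear (3,1): R3 −= (4)R1 → (0, 0, 28/5, -2, -26/5)
pivot(2,2)=5/2: scale R2 → (0, 0, 1, 14/5, 21/5)
  clear (0,2): R0 −= (-3/10)R2 → (1, 0, 0, 46/25, 59/25)
  clear (1,2): R1 −= (3/5)R2 → (0, 1, 0, -17/25, -43/25)
  clear (3,2): R3 −= (28/5)R2 → (0, 0, 0, -442/25, -718/25)
pivot(3,3)=-442/25: scale R3 → (0, 0, 0, 1, 359/221)
  clear (0,3): R0 −= (46/25)R3 → (1, 0, 0, 0, -139/221)
  clear (1,3): R1 −= (-17/25)R3 → (0, 1, 0, 0, -8/13)
  clear (2,3): R2 −= (14/5)R3 → (0, 0, 1, 0, -77/221)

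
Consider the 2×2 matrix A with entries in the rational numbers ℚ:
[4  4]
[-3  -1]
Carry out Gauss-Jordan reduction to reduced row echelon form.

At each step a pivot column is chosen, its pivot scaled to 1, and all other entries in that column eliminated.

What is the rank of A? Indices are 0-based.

pivot(0,0)=4: scale R0 → (1, 1)
  clear (1,0): R1 −= (-3)R0 → (0, 2)
pivot(1,1)=2: scale R1 → (0, 1)
  clear (0,1): R0 −= (1)R1 → (1, 0)

rank = 2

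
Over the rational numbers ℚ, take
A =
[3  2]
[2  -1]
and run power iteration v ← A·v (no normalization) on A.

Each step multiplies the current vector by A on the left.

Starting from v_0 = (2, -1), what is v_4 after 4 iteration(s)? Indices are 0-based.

v_0 = (2, -1).
v_1 = A·v_0 = (4, 5).
v_2 = A·v_1 = (22, 3).
v_3 = A·v_2 = (72, 41).
v_4 = A·v_3 = (298, 103).

v_4 = (298, 103)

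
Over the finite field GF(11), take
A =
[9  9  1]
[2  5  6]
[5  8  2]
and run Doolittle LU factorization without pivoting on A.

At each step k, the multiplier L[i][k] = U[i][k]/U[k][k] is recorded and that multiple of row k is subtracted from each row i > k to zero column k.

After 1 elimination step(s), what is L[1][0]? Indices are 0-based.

L[1][0] = 10

[col 0] pivot 9
  R1 -= 10*R0 → (0, 3, 7)  (L[1][0] := 10)
  R2 -= 3*R0 → (0, 3, 10)  (L[2][0] := 3)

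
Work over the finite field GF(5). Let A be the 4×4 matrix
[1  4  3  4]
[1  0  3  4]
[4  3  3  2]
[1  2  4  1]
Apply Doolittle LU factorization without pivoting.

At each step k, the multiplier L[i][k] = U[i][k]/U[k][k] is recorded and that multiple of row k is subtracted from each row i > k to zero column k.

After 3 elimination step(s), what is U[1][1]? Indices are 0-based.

U[1][1] = 1

Step 1: pivot at (0,0) is 1.
  row1 ← row1 − (1)·row0  ⇒  L[1][0]=1, U row1=(0, 1, 0, 0)
  row2 ← row2 − (4)·row0  ⇒  L[2][0]=4, U row2=(0, 2, 1, 1)
  row3 ← row3 − (1)·row0  ⇒  L[3][0]=1, U row3=(0, 3, 1, 2)
Step 2: pivot at (1,1) is 1.
  row2 ← row2 − (2)·row1  ⇒  L[2][1]=2, U row2=(0, 0, 1, 1)
  row3 ← row3 − (3)·row1  ⇒  L[3][1]=3, U row3=(0, 0, 1, 2)
Step 3: pivot at (2,2) is 1.
  row3 ← row3 − (1)·row2  ⇒  L[3][2]=1, U row3=(0, 0, 0, 1)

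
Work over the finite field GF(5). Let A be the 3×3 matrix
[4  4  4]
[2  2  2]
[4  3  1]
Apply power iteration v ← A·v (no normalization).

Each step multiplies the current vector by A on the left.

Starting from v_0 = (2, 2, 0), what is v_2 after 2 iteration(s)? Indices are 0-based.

v_2 = (2, 1, 2)

v_0 = (2, 2, 0).
v_1 = A·v_0 = (1, 3, 4).
v_2 = A·v_1 = (2, 1, 2).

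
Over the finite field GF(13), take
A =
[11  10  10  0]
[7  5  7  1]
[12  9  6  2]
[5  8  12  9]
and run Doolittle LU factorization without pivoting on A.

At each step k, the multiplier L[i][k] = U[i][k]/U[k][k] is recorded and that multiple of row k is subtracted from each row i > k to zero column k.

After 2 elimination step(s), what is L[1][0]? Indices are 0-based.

k=0: U[0][0]=11
  eliminate (1,0): mult=3, new row 1: (0, 1, 3, 1); set L[1][0]=3
  eliminate (2,0): mult=7, new row 2: (0, 4, 1, 2); set L[2][0]=7
  eliminate (3,0): mult=4, new row 3: (0, 7, 11, 9); set L[3][0]=4
k=1: U[1][1]=1
  eliminate (2,1): mult=4, new row 2: (0, 0, 2, 11); set L[2][1]=4
  eliminate (3,1): mult=7, new row 3: (0, 0, 3, 2); set L[3][1]=7

L[1][0] = 3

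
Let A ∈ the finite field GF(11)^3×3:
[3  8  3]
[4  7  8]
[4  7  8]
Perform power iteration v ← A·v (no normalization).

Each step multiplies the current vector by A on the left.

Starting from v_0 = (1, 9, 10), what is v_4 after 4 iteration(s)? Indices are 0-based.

v_0 = (1, 9, 10).
v_1 = A·v_0 = (6, 4, 4).
v_2 = A·v_1 = (7, 7, 7).
v_3 = A·v_2 = (10, 1, 1).
v_4 = A·v_3 = (8, 0, 0).

v_4 = (8, 0, 0)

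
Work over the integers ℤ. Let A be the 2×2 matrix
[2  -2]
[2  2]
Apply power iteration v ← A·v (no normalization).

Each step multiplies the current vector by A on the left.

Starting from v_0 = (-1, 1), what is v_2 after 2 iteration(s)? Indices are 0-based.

v_0 = (-1, 1).
v_1 = A·v_0 = (-4, 0).
v_2 = A·v_1 = (-8, -8).

v_2 = (-8, -8)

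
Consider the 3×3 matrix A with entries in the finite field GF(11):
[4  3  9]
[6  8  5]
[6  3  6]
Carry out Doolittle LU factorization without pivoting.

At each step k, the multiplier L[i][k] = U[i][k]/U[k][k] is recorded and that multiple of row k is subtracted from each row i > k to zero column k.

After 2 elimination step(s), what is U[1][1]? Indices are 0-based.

[col 0] pivot 4
  R1 -= 7*R0 → (0, 9, 8)  (L[1][0] := 7)
  R2 -= 7*R0 → (0, 4, 9)  (L[2][0] := 7)
[col 1] pivot 9
  R2 -= 9*R1 → (0, 0, 3)  (L[2][1] := 9)

U[1][1] = 9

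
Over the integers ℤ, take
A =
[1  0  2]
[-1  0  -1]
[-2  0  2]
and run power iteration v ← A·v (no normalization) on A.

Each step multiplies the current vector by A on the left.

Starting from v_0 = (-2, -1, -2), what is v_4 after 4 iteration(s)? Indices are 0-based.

v_0 = (-2, -1, -2).
v_1 = A·v_0 = (-6, 4, 0).
v_2 = A·v_1 = (-6, 6, 12).
v_3 = A·v_2 = (18, -6, 36).
v_4 = A·v_3 = (90, -54, 36).

v_4 = (90, -54, 36)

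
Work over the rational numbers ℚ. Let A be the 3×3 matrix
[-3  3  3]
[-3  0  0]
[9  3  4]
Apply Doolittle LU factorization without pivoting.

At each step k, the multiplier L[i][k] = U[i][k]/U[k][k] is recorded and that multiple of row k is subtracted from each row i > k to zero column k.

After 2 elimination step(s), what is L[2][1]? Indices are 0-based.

L[2][1] = -4

[col 0] pivot -3
  R1 -= 1*R0 → (0, -3, -3)  (L[1][0] := 1)
  R2 -= -3*R0 → (0, 12, 13)  (L[2][0] := -3)
[col 1] pivot -3
  R2 -= -4*R1 → (0, 0, 1)  (L[2][1] := -4)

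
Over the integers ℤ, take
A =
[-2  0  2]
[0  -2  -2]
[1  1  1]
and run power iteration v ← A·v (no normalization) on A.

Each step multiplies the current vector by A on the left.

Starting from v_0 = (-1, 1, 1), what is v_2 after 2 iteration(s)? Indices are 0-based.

v_2 = (-6, 6, 1)

v_0 = (-1, 1, 1).
v_1 = A·v_0 = (4, -4, 1).
v_2 = A·v_1 = (-6, 6, 1).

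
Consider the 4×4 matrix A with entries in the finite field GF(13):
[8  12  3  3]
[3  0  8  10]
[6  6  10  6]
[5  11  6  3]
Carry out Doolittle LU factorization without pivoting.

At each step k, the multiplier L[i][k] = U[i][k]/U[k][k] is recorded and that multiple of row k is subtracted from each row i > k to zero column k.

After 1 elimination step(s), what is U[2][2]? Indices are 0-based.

U[2][2] = 11

[col 0] pivot 8
  R1 -= 2*R0 → (0, 2, 2, 4)  (L[1][0] := 2)
  R2 -= 4*R0 → (0, 10, 11, 7)  (L[2][0] := 4)
  R3 -= 12*R0 → (0, 10, 9, 6)  (L[3][0] := 12)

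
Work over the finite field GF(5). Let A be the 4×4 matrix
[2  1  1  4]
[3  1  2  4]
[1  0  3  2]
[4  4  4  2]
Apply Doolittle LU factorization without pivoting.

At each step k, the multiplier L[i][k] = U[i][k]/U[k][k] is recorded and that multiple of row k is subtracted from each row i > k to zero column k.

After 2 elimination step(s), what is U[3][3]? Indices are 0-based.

U[3][3] = 1

[col 0] pivot 2
  R1 -= 4*R0 → (0, 2, 3, 3)  (L[1][0] := 4)
  R2 -= 3*R0 → (0, 2, 0, 0)  (L[2][0] := 3)
  R3 -= 2*R0 → (0, 2, 2, 4)  (L[3][0] := 2)
[col 1] pivot 2
  R2 -= 1*R1 → (0, 0, 2, 2)  (L[2][1] := 1)
  R3 -= 1*R1 → (0, 0, 4, 1)  (L[3][1] := 1)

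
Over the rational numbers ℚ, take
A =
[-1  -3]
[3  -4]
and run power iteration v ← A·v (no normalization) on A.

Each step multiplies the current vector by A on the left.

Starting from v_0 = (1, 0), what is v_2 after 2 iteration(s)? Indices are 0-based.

v_2 = (-8, -15)

v_0 = (1, 0).
v_1 = A·v_0 = (-1, 3).
v_2 = A·v_1 = (-8, -15).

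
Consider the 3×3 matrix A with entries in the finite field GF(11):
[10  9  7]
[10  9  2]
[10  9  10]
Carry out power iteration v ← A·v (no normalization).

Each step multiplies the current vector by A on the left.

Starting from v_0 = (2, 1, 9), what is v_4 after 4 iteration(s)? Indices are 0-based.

v_0 = (2, 1, 9).
v_1 = A·v_0 = (4, 3, 9).
v_2 = A·v_1 = (9, 8, 3).
v_3 = A·v_2 = (7, 3, 5).
v_4 = A·v_3 = (0, 8, 4).

v_4 = (0, 8, 4)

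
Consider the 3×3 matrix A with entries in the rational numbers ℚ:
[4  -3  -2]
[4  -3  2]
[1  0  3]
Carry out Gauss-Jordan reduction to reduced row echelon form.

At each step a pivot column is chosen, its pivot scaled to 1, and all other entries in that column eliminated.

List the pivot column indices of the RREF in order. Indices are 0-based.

pivot columns: 0, 1, 2

pivot(0,0)=4: scale R0 → (1, -3/4, -1/2)
  clear (1,0): R1 −= (4)R0 → (0, 0, 4)
  clear (2,0): R2 −= (1)R0 → (0, 3/4, 7/2)
pivot(1,1): swap R1↔R2
pivot(1,1)=3/4: scale R1 → (0, 1, 14/3)
  clear (0,1): R0 −= (-3/4)R1 → (1, 0, 3)
pivot(2,2)=4: scale R2 → (0, 0, 1)
  clear (0,2): R0 −= (3)R2 → (1, 0, 0)
  clear (1,2): R1 −= (14/3)R2 → (0, 1, 0)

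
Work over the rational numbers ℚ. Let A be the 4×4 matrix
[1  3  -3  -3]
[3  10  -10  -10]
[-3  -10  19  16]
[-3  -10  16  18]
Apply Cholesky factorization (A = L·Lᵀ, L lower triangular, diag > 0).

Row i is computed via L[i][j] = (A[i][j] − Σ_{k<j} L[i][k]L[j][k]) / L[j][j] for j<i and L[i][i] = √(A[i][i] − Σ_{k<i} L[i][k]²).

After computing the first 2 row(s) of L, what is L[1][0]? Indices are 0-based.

Step 1: L[0][0] = √(1) = 1.
  L[1][0] = (3) / L[0][0] = 3.
Step 2: L[1][1] = √(1) = 1.

L[1][0] = 3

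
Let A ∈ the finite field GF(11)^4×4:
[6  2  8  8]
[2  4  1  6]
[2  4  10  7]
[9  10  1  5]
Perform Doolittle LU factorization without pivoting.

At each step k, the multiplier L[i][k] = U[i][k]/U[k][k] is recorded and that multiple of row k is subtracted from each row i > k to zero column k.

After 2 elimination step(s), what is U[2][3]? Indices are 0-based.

U[2][3] = 1

Step 1: pivot at (0,0) is 6.
  row1 ← row1 − (4)·row0  ⇒  L[1][0]=4, U row1=(0, 7, 2, 7)
  row2 ← row2 − (4)·row0  ⇒  L[2][0]=4, U row2=(0, 7, 0, 8)
  row3 ← row3 − (7)·row0  ⇒  L[3][0]=7, U row3=(0, 7, 0, 4)
Step 2: pivot at (1,1) is 7.
  row2 ← row2 − (1)·row1  ⇒  L[2][1]=1, U row2=(0, 0, 9, 1)
  row3 ← row3 − (1)·row1  ⇒  L[3][1]=1, U row3=(0, 0, 9, 8)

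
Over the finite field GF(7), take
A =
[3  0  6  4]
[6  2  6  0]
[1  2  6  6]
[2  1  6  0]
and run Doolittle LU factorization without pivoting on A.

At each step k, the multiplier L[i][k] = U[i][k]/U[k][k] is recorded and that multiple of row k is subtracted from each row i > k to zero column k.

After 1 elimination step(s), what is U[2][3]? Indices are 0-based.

Step 1: pivot at (0,0) is 3.
  row1 ← row1 − (2)·row0  ⇒  L[1][0]=2, U row1=(0, 2, 1, 6)
  row2 ← row2 − (5)·row0  ⇒  L[2][0]=5, U row2=(0, 2, 4, 0)
  row3 ← row3 − (3)·row0  ⇒  L[3][0]=3, U row3=(0, 1, 2, 2)

U[2][3] = 0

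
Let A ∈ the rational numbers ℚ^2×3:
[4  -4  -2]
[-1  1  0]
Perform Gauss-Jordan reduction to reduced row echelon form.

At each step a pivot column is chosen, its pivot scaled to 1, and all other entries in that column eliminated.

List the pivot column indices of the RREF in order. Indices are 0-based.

pivot columns: 0, 2

step 1: normalize row 0 (÷4) = (1, -1, -1/2)
  row 1: subtract -1×row0 = (0, 0, -1/2)
skip col 1 (zero from row 1)
step 2: normalize row 1 (÷-1/2) = (0, 0, 1)
  row 0: subtract -1/2×row1 = (1, -1, 0)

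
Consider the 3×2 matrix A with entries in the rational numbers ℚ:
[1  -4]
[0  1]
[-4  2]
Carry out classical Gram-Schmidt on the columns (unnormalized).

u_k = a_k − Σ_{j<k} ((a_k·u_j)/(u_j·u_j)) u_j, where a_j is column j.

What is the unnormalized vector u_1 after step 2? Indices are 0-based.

u_1 = (-56/17, 1, -14/17)

Step 1: u_0 = a_0 = (1, 0, -4).
Step 2: u_1 = a_1 − (-12/17)·u_0 = (-56/17, 1, -14/17).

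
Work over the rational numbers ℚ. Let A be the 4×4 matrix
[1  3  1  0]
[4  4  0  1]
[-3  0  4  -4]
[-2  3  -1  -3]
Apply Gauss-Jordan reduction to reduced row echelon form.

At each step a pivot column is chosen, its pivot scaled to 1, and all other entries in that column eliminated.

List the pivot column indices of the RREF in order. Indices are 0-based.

pivot(0,0)=1: scale R0 → (1, 3, 1, 0)
  clear (1,0): R1 −= (4)R0 → (0, -8, -4, 1)
  clear (2,0): R2 −= (-3)R0 → (0, 9, 7, -4)
  clear (3,0): R3 −= (-2)R0 → (0, 9, 1, -3)
pivot(1,1)=-8: scale R1 → (0, 1, 1/2, -1/8)
  clear (0,1): R0 −= (3)R1 → (1, 0, -1/2, 3/8)
  clear (2,1): R2 −= (9)R1 → (0, 0, 5/2, -23/8)
  clear (3,1): R3 −= (9)R1 → (0, 0, -7/2, -15/8)
pivot(2,2)=5/2: scale R2 → (0, 0, 1, -23/20)
  clear (0,2): R0 −= (-1/2)R2 → (1, 0, 0, -1/5)
  clear (1,2): R1 −= (1/2)R2 → (0, 1, 0, 9/20)
  clear (3,2): R3 −= (-7/2)R2 → (0, 0, 0, -59/10)
pivot(3,3)=-59/10: scale R3 → (0, 0, 0, 1)
  clear (0,3): R0 −= (-1/5)R3 → (1, 0, 0, 0)
  clear (1,3): R1 −= (9/20)R3 → (0, 1, 0, 0)
  clear (2,3): R2 −= (-23/20)R3 → (0, 0, 1, 0)

pivot columns: 0, 1, 2, 3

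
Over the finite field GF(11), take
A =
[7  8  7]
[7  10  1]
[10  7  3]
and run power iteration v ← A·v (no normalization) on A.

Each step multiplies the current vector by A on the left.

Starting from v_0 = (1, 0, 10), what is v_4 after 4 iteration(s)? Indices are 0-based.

v_0 = (1, 0, 10).
v_1 = A·v_0 = (0, 6, 7).
v_2 = A·v_1 = (9, 1, 8).
v_3 = A·v_2 = (6, 4, 0).
v_4 = A·v_3 = (8, 5, 0).

v_4 = (8, 5, 0)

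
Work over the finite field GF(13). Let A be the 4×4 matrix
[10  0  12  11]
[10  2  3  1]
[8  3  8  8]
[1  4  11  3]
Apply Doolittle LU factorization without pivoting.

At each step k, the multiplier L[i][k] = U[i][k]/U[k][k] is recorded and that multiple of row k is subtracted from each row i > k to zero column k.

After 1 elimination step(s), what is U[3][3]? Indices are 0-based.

k=0: U[0][0]=10
  eliminate (1,0): mult=1, new row 1: (0, 2, 4, 3); set L[1][0]=1
  eliminate (2,0): mult=6, new row 2: (0, 3, 1, 7); set L[2][0]=6
  eliminate (3,0): mult=4, new row 3: (0, 4, 2, 11); set L[3][0]=4

U[3][3] = 11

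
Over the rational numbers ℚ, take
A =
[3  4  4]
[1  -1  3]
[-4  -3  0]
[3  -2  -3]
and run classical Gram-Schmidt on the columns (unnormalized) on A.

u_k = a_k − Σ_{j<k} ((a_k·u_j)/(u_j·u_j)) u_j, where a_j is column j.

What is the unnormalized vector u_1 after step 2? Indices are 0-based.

Step 1: u_0 = a_0 = (3, 1, -4, 3).
Step 2: u_1 = a_1 − (17/35)·u_0 = (89/35, -52/35, -37/35, -121/35).

u_1 = (89/35, -52/35, -37/35, -121/35)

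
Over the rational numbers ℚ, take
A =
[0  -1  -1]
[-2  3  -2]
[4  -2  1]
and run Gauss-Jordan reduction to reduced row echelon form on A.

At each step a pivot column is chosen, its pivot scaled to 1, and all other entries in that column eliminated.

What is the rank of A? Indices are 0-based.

rank = 3

[1] R0 <-> R1
[1] R0 /= -2  ⇒  (1, -3/2, 1)
     R2 -= 4·R0  ⇒  (0, 4, -3)
[2] R1 /= -1  ⇒  (0, 1, 1)
     R0 -= -3/2·R1  ⇒  (1, 0, 5/2)
     R2 -= 4·R1  ⇒  (0, 0, -7)
[3] R2 /= -7  ⇒  (0, 0, 1)
     R0 -= 5/2·R2  ⇒  (1, 0, 0)
     R1 -= 1·R2  ⇒  (0, 1, 0)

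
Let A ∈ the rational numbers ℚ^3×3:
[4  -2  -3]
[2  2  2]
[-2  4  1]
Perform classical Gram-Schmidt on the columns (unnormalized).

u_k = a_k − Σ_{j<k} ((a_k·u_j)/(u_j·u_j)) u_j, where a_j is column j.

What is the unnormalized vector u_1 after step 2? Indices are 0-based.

Step 1: u_0 = a_0 = (4, 2, -2).
Step 2: u_1 = a_1 − (-1/2)·u_0 = (0, 3, 3).

u_1 = (0, 3, 3)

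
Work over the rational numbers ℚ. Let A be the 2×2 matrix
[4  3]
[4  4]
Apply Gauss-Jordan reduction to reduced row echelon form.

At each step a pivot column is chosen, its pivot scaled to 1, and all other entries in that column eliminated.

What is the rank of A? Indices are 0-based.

rank = 2

pivot(0,0)=4: scale R0 → (1, 3/4)
  clear (1,0): R1 −= (4)R0 → (0, 1)
pivot(1,1)=1: scale R1 → (0, 1)
  clear (0,1): R0 −= (3/4)R1 → (1, 0)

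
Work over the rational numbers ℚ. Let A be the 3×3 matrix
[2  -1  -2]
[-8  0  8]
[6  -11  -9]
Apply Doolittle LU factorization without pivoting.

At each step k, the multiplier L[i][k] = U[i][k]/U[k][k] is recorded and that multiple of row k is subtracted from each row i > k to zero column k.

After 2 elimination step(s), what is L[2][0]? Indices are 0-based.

Step 1: pivot at (0,0) is 2.
  row1 ← row1 − (-4)·row0  ⇒  L[1][0]=-4, U row1=(0, -4, 0)
  row2 ← row2 − (3)·row0  ⇒  L[2][0]=3, U row2=(0, -8, -3)
Step 2: pivot at (1,1) is -4.
  row2 ← row2 − (2)·row1  ⇒  L[2][1]=2, U row2=(0, 0, -3)

L[2][0] = 3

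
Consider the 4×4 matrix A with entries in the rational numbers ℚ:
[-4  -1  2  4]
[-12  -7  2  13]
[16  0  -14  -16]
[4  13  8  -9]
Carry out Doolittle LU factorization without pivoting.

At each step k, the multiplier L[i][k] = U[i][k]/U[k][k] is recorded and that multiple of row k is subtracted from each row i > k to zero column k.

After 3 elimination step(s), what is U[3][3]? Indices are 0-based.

U[3][3] = -1

Step 1: pivot at (0,0) is -4.
  row1 ← row1 − (3)·row0  ⇒  L[1][0]=3, U row1=(0, -4, -4, 1)
  row2 ← row2 − (-4)·row0  ⇒  L[2][0]=-4, U row2=(0, -4, -6, 0)
  row3 ← row3 − (-1)·row0  ⇒  L[3][0]=-1, U row3=(0, 12, 10, -5)
Step 2: pivot at (1,1) is -4.
  row2 ← row2 − (1)·row1  ⇒  L[2][1]=1, U row2=(0, 0, -2, -1)
  row3 ← row3 − (-3)·row1  ⇒  L[3][1]=-3, U row3=(0, 0, -2, -2)
Step 3: pivot at (2,2) is -2.
  row3 ← row3 − (1)·row2  ⇒  L[3][2]=1, U row3=(0, 0, 0, -1)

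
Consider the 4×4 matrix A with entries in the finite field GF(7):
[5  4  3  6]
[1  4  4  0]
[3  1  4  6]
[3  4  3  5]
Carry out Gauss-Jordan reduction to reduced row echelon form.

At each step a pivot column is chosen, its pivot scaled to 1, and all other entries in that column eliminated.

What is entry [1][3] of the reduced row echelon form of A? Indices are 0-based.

M[1][3] = 3

pivot(0,0)=5: scale R0 → (1, 5, 2, 4)
  clear (1,0): R1 −= (1)R0 → (0, 6, 2, 3)
  clear (2,0): R2 −= (3)R0 → (0, 0, 5, 1)
  clear (3,0): R3 −= (3)R0 → (0, 3, 4, 0)
pivot(1,1)=6: scale R1 → (0, 1, 5, 4)
  clear (0,1): R0 −= (5)R1 → (1, 0, 5, 5)
  clear (3,1): R3 −= (3)R1 → (0, 0, 3, 2)
pivot(2,2)=5: scale R2 → (0, 0, 1, 3)
  clear (0,2): R0 −= (5)R2 → (1, 0, 0, 4)
  clear (1,2): R1 −= (5)R2 → (0, 1, 0, 3)
  clear (3,2): R3 −= (3)R2 → (0, 0, 0, 0)
col 3: no nonzero at/below row 3; advance.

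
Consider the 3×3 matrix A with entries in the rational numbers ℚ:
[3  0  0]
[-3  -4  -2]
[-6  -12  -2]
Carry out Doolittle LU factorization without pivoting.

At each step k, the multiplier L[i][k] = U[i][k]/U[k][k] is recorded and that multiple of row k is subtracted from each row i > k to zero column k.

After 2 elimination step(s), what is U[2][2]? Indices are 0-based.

U[2][2] = 4

Step 1: pivot at (0,0) is 3.
  row1 ← row1 − (-1)·row0  ⇒  L[1][0]=-1, U row1=(0, -4, -2)
  row2 ← row2 − (-2)·row0  ⇒  L[2][0]=-2, U row2=(0, -12, -2)
Step 2: pivot at (1,1) is -4.
  row2 ← row2 − (3)·row1  ⇒  L[2][1]=3, U row2=(0, 0, 4)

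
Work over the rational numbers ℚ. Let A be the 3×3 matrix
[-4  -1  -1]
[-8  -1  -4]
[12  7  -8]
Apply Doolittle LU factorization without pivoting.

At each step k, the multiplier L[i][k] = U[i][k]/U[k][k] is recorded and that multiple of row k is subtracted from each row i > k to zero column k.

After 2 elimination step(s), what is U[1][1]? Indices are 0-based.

k=0: U[0][0]=-4
  eliminate (1,0): mult=2, new row 1: (0, 1, -2); set L[1][0]=2
  eliminate (2,0): mult=-3, new row 2: (0, 4, -11); set L[2][0]=-3
k=1: U[1][1]=1
  eliminate (2,1): mult=4, new row 2: (0, 0, -3); set L[2][1]=4

U[1][1] = 1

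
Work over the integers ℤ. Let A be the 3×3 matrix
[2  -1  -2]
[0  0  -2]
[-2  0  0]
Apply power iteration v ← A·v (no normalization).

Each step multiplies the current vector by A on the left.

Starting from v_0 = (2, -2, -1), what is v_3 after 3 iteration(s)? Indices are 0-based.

v_3 = (68, 32, -44)

v_0 = (2, -2, -1).
v_1 = A·v_0 = (8, 2, -4).
v_2 = A·v_1 = (22, 8, -16).
v_3 = A·v_2 = (68, 32, -44).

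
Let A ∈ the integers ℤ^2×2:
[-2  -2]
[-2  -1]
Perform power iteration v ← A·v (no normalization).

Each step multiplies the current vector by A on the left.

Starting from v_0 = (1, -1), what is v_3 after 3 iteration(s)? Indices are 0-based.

v_3 = (-6, -5)

v_0 = (1, -1).
v_1 = A·v_0 = (0, -1).
v_2 = A·v_1 = (2, 1).
v_3 = A·v_2 = (-6, -5).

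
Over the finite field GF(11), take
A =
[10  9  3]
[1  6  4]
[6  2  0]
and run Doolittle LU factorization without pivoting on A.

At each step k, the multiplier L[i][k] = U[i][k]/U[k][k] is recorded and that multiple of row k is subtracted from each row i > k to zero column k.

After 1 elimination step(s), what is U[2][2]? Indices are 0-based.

[col 0] pivot 10
  R1 -= 10*R0 → (0, 4, 7)  (L[1][0] := 10)
  R2 -= 5*R0 → (0, 1, 7)  (L[2][0] := 5)

U[2][2] = 7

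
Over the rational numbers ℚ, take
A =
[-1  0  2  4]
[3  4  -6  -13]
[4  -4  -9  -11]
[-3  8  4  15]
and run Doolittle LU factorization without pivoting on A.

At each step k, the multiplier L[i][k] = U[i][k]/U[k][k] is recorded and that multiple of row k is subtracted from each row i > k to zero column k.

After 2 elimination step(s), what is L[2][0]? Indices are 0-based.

Step 1: pivot at (0,0) is -1.
  row1 ← row1 − (-3)·row0  ⇒  L[1][0]=-3, U row1=(0, 4, 0, -1)
  row2 ← row2 − (-4)·row0  ⇒  L[2][0]=-4, U row2=(0, -4, -1, 5)
  row3 ← row3 − (3)·row0  ⇒  L[3][0]=3, U row3=(0, 8, -2, 3)
Step 2: pivot at (1,1) is 4.
  row2 ← row2 − (-1)·row1  ⇒  L[2][1]=-1, U row2=(0, 0, -1, 4)
  row3 ← row3 − (2)·row1  ⇒  L[3][1]=2, U row3=(0, 0, -2, 5)

L[2][0] = -4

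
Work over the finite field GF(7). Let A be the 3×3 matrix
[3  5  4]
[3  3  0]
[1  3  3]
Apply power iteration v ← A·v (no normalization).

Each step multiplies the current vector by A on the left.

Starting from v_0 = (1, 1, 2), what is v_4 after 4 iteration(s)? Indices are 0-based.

v_4 = (3, 3, 4)

v_0 = (1, 1, 2).
v_1 = A·v_0 = (2, 6, 3).
v_2 = A·v_1 = (6, 3, 1).
v_3 = A·v_2 = (2, 6, 4).
v_4 = A·v_3 = (3, 3, 4).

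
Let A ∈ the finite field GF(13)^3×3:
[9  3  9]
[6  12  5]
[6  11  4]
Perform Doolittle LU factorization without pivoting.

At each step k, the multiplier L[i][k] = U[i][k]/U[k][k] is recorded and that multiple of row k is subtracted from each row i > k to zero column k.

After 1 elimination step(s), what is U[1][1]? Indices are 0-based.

U[1][1] = 10

Step 1: pivot at (0,0) is 9.
  row1 ← row1 − (5)·row0  ⇒  L[1][0]=5, U row1=(0, 10, 12)
  row2 ← row2 − (5)·row0  ⇒  L[2][0]=5, U row2=(0, 9, 11)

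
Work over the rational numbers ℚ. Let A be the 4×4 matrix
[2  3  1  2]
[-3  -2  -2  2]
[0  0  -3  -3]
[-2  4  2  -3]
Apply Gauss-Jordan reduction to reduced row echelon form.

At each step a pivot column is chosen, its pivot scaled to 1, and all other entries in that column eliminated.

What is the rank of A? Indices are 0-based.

rank = 4

[1] R0 /= 2  ⇒  (1, 3/2, 1/2, 1)
     R1 -= -3·R0  ⇒  (0, 5/2, -1/2, 5)
     R3 -= -2·R0  ⇒  (0, 7, 3, -1)
[2] R1 /= 5/2  ⇒  (0, 1, -1/5, 2)
     R0 -= 3/2·R1  ⇒  (1, 0, 4/5, -2)
     R3 -= 7·R1  ⇒  (0, 0, 22/5, -15)
[3] R2 /= -3  ⇒  (0, 0, 1, 1)
     R0 -= 4/5·R2  ⇒  (1, 0, 0, -14/5)
     R1 -= -1/5·R2  ⇒  (0, 1, 0, 11/5)
     R3 -= 22/5·R2  ⇒  (0, 0, 0, -97/5)
[4] R3 /= -97/5  ⇒  (0, 0, 0, 1)
     R0 -= -14/5·R3  ⇒  (1, 0, 0, 0)
     R1 -= 11/5·R3  ⇒  (0, 1, 0, 0)
     R2 -= 1·R3  ⇒  (0, 0, 1, 0)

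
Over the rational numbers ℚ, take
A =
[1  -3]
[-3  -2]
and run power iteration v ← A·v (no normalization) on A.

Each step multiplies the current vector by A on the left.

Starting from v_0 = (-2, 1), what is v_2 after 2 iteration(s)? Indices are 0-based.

v_2 = (-17, 7)

v_0 = (-2, 1).
v_1 = A·v_0 = (-5, 4).
v_2 = A·v_1 = (-17, 7).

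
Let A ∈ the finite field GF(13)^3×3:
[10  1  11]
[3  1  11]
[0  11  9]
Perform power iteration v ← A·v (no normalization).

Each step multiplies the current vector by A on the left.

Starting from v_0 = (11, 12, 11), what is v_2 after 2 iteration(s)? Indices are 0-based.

v_0 = (11, 12, 11).
v_1 = A·v_0 = (9, 10, 10).
v_2 = A·v_1 = (2, 4, 5).

v_2 = (2, 4, 5)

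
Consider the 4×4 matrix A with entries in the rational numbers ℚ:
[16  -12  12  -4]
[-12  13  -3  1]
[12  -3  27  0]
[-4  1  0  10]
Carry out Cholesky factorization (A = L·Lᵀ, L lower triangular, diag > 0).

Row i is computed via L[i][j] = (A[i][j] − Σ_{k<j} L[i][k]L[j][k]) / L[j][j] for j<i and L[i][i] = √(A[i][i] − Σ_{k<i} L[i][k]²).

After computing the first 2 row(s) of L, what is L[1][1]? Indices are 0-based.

L[1][1] = 2

Step 1: L[0][0] = √(16) = 4.
  L[1][0] = (-12) / L[0][0] = -3.
Step 2: L[1][1] = √(4) = 2.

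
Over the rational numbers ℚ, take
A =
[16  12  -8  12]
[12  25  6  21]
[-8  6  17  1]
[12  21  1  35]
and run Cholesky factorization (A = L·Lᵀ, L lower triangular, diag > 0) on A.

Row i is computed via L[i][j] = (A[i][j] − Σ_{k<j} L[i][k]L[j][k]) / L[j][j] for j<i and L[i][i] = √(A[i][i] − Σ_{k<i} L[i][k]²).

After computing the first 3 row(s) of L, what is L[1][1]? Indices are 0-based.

Step 1: L[0][0] = √(16) = 4.
  L[1][0] = (12) / L[0][0] = 3.
Step 2: L[1][1] = √(16) = 4.
  L[2][0] = (-8) / L[0][0] = -2.
  L[2][1] = (12) / L[1][1] = 3.
Step 3: L[2][2] = √(4) = 2.

L[1][1] = 4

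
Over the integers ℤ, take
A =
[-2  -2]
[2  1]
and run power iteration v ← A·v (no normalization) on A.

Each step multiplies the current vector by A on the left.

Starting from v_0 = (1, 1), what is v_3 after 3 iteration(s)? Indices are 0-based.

v_0 = (1, 1).
v_1 = A·v_0 = (-4, 3).
v_2 = A·v_1 = (2, -5).
v_3 = A·v_2 = (6, -1).

v_3 = (6, -1)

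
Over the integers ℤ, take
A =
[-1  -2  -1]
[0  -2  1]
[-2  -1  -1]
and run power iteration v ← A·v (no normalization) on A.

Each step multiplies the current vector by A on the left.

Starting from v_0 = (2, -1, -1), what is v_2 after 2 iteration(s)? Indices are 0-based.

v_0 = (2, -1, -1).
v_1 = A·v_0 = (1, 1, -2).
v_2 = A·v_1 = (-1, -4, -1).

v_2 = (-1, -4, -1)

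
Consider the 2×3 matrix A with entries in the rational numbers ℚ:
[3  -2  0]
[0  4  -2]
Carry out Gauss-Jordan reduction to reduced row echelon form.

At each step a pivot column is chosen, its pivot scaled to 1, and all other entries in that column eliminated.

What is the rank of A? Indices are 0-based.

rank = 2

step 1: normalize row 0 (÷3) = (1, -2/3, 0)
step 2: normalize row 1 (÷4) = (0, 1, -1/2)
  row 0: subtract -2/3×row1 = (1, 0, -1/3)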